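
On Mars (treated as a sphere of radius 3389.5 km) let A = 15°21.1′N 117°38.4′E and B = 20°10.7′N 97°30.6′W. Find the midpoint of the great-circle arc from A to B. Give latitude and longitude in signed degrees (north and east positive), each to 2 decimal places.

Central angle δ = 2.2767 rad. Interpolating on the sphere with fraction f = 0.5:
P = [sin((1−f)δ)·A + sin(fδ)·B] / sin δ = 1.1931·A + 1.1931·B in Cartesian coordinates,
giving P = (-0.6801, -0.0910, 0.7274), i.e. latitude 46.67°, longitude -172.38°.

46.67°, -172.38°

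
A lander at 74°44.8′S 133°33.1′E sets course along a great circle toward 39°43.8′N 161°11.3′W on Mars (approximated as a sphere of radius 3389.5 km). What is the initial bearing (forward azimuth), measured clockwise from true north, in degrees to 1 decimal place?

Δλ = 65.260° = 1.1390 rad.
y = sin Δλ · cos φ₂ = (0.9082)(0.7691) = 0.6985
x = cos φ₁ sin φ₂ − sin φ₁ cos φ₂ cos Δλ = (0.2631)(0.6392) − (-0.9648)(0.7691)(0.4185) = 0.4787
θ = atan2(y, x) = 55.58°, so the bearing is 55.6°.

55.6°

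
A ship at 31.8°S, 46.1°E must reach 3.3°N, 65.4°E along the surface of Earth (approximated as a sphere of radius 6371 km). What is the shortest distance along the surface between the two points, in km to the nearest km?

4404 km

In radians: φ₁ = -0.5550, φ₂ = 0.0576, Δλ = 19.300° = 0.3368 rad.
cos c = sin φ₁ sin φ₂ + cos φ₁ cos φ₂ cos Δλ = (-0.5270)(0.0576) + (0.8499)(0.9983)(0.9438) = 0.77047,
so c = arccos(0.77047) = 0.69122 rad.
Distance = R·c = 6371 × 0.6912 ≈ 4404 km.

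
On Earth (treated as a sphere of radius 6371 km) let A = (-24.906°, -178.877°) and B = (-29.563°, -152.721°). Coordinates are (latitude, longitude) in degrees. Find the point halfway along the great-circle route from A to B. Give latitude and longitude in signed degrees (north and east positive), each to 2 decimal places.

Central angle δ = 0.4130 rad. Interpolating on the sphere with fraction f = 0.5:
P = [sin((1−f)δ)·A + sin(fδ)·B] / sin δ = 0.5109·A + 0.5109·B in Cartesian coordinates,
giving P = (-0.8582, -0.2127, -0.4672), i.e. latitude -27.85°, longitude -166.08°.

-27.85°, -166.08°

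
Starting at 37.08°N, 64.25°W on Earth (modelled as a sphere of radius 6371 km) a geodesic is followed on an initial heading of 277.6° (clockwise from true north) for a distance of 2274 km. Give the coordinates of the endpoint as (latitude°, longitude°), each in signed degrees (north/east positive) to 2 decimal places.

Angular distance δ = d/R = 2274/6371 = 0.35693 rad; initial bearing θ = 4.8450 rad.
sin φ₂ = sin φ₁ cos δ + cos φ₁ sin δ cos θ = (0.6029)(0.9370) + (0.7978)(0.3494)(0.1323) = 0.6018, so φ₂ = 37.00°.
Δλ = atan2(sin θ sin δ cos φ₁, cos δ − sin φ₁ sin φ₂) = atan2(-0.2763, 0.5741) = -25.699°.
λ₂ = -64.250° − 25.699° = -89.95°.

37.00°, -89.95°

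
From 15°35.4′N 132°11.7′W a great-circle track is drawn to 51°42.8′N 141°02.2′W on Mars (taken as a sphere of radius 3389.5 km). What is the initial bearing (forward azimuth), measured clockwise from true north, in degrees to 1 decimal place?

350.9°

Δλ = -8.842° = -0.1543 rad.
y = sin Δλ · cos φ₂ = (-0.1537)(0.6196) = -0.0952
x = cos φ₁ sin φ₂ − sin φ₁ cos φ₂ cos Δλ = (0.9632)(0.7849) − (0.2688)(0.6196)(0.9881) = 0.5915
θ = atan2(y, x) = -9.15°; adding 360° gives 350.9°.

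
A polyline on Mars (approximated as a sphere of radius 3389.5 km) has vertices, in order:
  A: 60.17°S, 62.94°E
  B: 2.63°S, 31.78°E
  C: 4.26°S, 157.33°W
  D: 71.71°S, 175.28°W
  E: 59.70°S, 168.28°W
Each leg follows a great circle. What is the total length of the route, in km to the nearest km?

18433 km

Leg A→B: central angle 1.0871 rad, distance 3684.9 km.
Leg B→C: central angle 2.9423 rad, distance 9973.0 km.
Leg C→D: central angle 1.1937 rad, distance 4045.9 km.
Leg D→E: central angle 0.2152 rad, distance 729.5 km.
Total: 3684.9 + 9973.0 + 4045.9 + 729.5 ≈ 18433 km.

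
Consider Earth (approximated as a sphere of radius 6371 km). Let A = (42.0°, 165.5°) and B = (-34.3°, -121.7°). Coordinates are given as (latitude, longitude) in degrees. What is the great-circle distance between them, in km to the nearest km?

11261 km

With latitudes φ₁ = 42.000°, φ₂ = -34.300° and longitude difference Δλ = 72.800°:
Haversine: a = sin²(Δφ/2) + cos φ₁ cos φ₂ sin²(Δλ/2) = 0.3816 + (0.7431)(0.8261)(0.3521) = 0.59777.
Central angle c = 2·arcsin(√a) = 1.76760 rad.
Distance = R·c = 6371 × 1.7676 ≈ 11261 km.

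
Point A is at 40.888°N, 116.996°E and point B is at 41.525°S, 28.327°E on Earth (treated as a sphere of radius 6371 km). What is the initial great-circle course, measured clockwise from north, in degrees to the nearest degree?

With φ₁ = 0.7136, φ₂ = -0.7247, Δλ = -1.5476 rad, the forward-azimuth formula gives
θ = atan2( sin Δλ cos φ₂ , cos φ₁ sin φ₂ − sin φ₁ cos φ₂ cos Δλ ) = atan2(-0.7485, -0.5126) = -124.40°.
Adding 360° brings this into [0°, 360°): 236°.

236°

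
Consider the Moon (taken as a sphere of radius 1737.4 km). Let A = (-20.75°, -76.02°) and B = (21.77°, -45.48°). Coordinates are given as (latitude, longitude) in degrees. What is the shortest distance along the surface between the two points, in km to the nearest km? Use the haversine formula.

Let φ₁ = -0.3622 rad, φ₂ = 0.3800 rad, and Δλ = 0.5330 rad.
Haversine: a = sin²(Δφ/2) + cos φ₁ cos φ₂ sin²(Δλ/2) = 0.1315 + (0.9351)(0.9287)(0.0694) = 0.19172.
Central angle c = 2·arcsin(√a) = 0.90642 rad.
Distance = R·c = 1737.4 × 0.9064 ≈ 1575 km.

1575 km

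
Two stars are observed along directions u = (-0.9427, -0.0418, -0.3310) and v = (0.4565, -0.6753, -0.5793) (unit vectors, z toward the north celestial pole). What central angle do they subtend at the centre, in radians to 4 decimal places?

u·v = -0.2104; |u| = 1.0000, |v| = 1.0000.
cos θ = (u·v)/(|u||v|) = -0.2104, so θ = 1.7827 rad.

1.7827 rad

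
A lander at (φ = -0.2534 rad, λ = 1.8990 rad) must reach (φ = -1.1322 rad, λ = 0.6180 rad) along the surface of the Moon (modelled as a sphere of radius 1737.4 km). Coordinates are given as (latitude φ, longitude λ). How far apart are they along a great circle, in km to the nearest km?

Let φ₁ = -0.2534 rad, φ₂ = -1.1322 rad, and Δλ = -1.2810 rad.
cos c = sin φ₁ sin φ₂ + cos φ₁ cos φ₂ cos Δλ = (-0.2507)(-0.9053) + (0.9681)(0.4247)(0.2858) = 0.34444,
so c = arccos(0.34444) = 1.21915 rad.
Distance = R·c = 1737.4 × 1.2191 ≈ 2118 km.

2118 km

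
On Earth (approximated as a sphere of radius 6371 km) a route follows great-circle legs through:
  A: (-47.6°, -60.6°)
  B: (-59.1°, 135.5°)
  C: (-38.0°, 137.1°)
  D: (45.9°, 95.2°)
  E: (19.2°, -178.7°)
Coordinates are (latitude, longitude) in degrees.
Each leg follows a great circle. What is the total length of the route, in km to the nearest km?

Leg A→B: central angle 1.2651 rad, distance 8060.1 km.
Leg B→C: central angle 0.3687 rad, distance 2349.0 km.
Leg C→D: central angle 1.6048 rad, distance 10223.9 km.
Leg D→E: central angle 1.2861 rad, distance 8193.7 km.
Total: 8060.1 + 2349.0 + 10223.9 + 8193.7 ≈ 28827 km.

28827 km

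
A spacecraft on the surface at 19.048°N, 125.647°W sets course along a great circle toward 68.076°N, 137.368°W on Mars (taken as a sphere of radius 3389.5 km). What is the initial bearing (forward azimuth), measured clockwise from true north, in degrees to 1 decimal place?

354.3°

With φ₁ = 0.3325, φ₂ = 1.1882, Δλ = -0.2046 rad, the forward-azimuth formula gives
θ = atan2( sin Δλ cos φ₂ , cos φ₁ sin φ₂ − sin φ₁ cos φ₂ cos Δλ ) = atan2(-0.0758, 0.7576) = -5.72°.
Adding 360° brings this into [0°, 360°): 354.3°.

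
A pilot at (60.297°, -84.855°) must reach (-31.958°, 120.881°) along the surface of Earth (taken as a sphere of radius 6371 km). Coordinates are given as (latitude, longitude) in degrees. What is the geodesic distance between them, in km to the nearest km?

16343 km

Let φ₁ = 1.0524 rad, φ₂ = -0.5578 rad, and Δλ = -2.6924 rad.
Haversine: a = sin²(Δφ/2) + cos φ₁ cos φ₂ sin²(Δλ/2) = 0.5197 + (0.4955)(0.8484)(0.9504) = 0.91923.
Central angle c = 2·arcsin(√a) = 2.56523 rad.
Distance = R·c = 6371 × 2.5652 ≈ 16343 km.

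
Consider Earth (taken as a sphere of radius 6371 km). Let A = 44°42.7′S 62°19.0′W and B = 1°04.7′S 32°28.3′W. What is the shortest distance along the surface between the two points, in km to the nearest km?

5669 km

In radians: φ₁ = -0.7804, φ₂ = -0.0188, Δλ = 29.845° = 0.5209 rad.
Haversine: a = sin²(Δφ/2) + cos φ₁ cos φ₂ sin²(Δλ/2) = 0.1381 + (0.7107)(0.9998)(0.0663) = 0.18523.
Central angle c = 2·arcsin(√a) = 0.88984 rad.
Distance = R·c = 6371 × 0.8898 ≈ 5669 km.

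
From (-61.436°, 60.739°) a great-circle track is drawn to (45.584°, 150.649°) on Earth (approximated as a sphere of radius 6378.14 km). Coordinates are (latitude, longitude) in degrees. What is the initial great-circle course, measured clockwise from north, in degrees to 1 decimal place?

With φ₁ = -1.0723, φ₂ = 0.7956, Δλ = 1.5692 rad, the forward-azimuth formula gives
θ = atan2( sin Δλ cos φ₂ , cos φ₁ sin φ₂ − sin φ₁ cos φ₂ cos Δλ ) = atan2(0.6999, 0.3425) = 63.92°.
So the initial bearing is 63.9°.

63.9°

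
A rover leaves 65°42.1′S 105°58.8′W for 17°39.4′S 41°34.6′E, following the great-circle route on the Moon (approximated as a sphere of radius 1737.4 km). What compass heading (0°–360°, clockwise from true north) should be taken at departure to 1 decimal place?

149.2°

With φ₁ = -1.1467, φ₂ = -0.3082, Δλ = 2.5753 rad, the forward-azimuth formula gives
θ = atan2( sin Δλ cos φ₂ , cos φ₁ sin φ₂ − sin φ₁ cos φ₂ cos Δλ ) = atan2(0.5112, -0.8577) = 149.21°.
So the initial bearing is 149.2°.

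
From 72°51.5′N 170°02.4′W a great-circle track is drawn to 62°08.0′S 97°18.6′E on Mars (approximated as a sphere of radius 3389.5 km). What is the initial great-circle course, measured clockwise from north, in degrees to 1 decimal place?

242.8°

Δλ = -92.650° = -1.6170 rad.
y = sin Δλ · cos φ₂ = (-0.9989)(0.4674) = -0.4669
x = cos φ₁ sin φ₂ − sin φ₁ cos φ₂ cos Δλ = (0.2947)(-0.8840) − (0.9556)(0.4674)(-0.0462) = -0.2399
θ = atan2(y, x) = -117.19°; adding 360° gives 242.8°.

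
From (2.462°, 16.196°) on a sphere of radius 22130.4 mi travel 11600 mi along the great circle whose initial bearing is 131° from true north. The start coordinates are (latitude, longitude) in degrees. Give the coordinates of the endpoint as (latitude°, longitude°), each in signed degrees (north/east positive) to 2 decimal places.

-16.91°, 39.45°

Angular distance δ = d/R = 11600/22130.4 = 0.52417 rad; initial bearing θ = 2.2864 rad.
sin φ₂ = sin φ₁ cos δ + cos φ₁ sin δ cos θ = (0.0430)(0.8657) + (0.9991)(0.5005)(-0.6561) = -0.2909, so φ₂ = -16.91°.
Δλ = atan2(sin θ sin δ cos φ₁, cos δ − sin φ₁ sin φ₂) = atan2(0.3774, 0.8782) = 23.253°.
λ₂ = 16.196° + 23.253° = 39.45°.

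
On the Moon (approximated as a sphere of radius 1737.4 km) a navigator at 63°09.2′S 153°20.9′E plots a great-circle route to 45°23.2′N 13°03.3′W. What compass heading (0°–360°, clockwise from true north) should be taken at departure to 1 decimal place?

With φ₁ = -1.1022, φ₂ = 0.7921, Δλ = -2.9043 rad, the forward-azimuth formula gives
θ = atan2( sin Δλ cos φ₂ , cos φ₁ sin φ₂ − sin φ₁ cos φ₂ cos Δλ ) = atan2(-0.1651, -0.2876) = -150.14°.
Adding 360° brings this into [0°, 360°): 209.9°.

209.9°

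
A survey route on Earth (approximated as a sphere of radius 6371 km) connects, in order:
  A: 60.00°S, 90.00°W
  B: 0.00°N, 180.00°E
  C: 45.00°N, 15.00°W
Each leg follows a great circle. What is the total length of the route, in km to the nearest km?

24805 km

Leg A→B: central angle 1.5708 rad, distance 10007.5 km.
Leg B→C: central angle 2.3227 rad, distance 14797.8 km.
Total: 10007.5 + 14797.8 ≈ 24805 km.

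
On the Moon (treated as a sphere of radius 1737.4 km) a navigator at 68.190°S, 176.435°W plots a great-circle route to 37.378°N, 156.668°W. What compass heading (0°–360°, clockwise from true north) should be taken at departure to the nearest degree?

16°

Δλ = 19.767° = 0.3450 rad.
y = sin Δλ · cos φ₂ = (0.3382)(0.7946) = 0.2687
x = cos φ₁ sin φ₂ − sin φ₁ cos φ₂ cos Δλ = (0.3715)(0.6071) − (-0.9284)(0.7946)(0.9411) = 0.9198
θ = atan2(y, x) = 16.29°, so the bearing is 16°.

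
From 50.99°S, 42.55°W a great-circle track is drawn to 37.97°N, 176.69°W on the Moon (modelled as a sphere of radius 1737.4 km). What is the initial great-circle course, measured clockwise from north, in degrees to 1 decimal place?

With φ₁ = -0.8899, φ₂ = 0.6627, Δλ = -2.3412 rad, the forward-azimuth formula gives
θ = atan2( sin Δλ cos φ₂ , cos φ₁ sin φ₂ − sin φ₁ cos φ₂ cos Δλ ) = atan2(-0.5657, -0.0393) = -93.98°.
Adding 360° brings this into [0°, 360°): 266.0°.

266.0°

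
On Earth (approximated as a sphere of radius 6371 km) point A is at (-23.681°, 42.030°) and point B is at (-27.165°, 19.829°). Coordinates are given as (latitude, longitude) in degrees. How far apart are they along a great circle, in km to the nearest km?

With latitudes φ₁ = -23.681°, φ₂ = -27.165° and longitude difference Δλ = -22.201°:
cos c = sin φ₁ sin φ₂ + cos φ₁ cos φ₂ cos Δλ = (-0.4016)(-0.4566) + (0.9158)(0.8897)(0.9259) = 0.93775,
so c = arccos(0.93775) = 0.35471 rad.
Distance = R·c = 6371 × 0.3547 ≈ 2260 km.

2260 km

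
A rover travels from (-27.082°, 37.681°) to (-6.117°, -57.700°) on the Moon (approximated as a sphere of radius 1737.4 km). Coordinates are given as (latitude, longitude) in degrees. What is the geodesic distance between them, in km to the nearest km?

With latitudes φ₁ = -27.082°, φ₂ = -6.117° and longitude difference Δλ = -95.381°:
cos c = sin φ₁ sin φ₂ + cos φ₁ cos φ₂ cos Δλ = (-0.4553)(-0.1066) + (0.8904)(0.9943)(-0.0938) = -0.03451,
so c = arccos(-0.03451) = 1.60531 rad.
Distance = R·c = 1737.4 × 1.6053 ≈ 2789 km.

2789 km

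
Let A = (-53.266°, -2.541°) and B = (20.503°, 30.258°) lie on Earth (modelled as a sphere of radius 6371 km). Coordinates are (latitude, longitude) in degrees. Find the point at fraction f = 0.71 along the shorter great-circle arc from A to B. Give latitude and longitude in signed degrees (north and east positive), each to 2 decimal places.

-1.25°, 22.87°

Central angle δ = 1.3794 rad. Interpolating on the sphere with fraction f = 0.71:
P = [sin((1−f)δ)·A + sin(fδ)·B] / sin δ = 0.3967·A + 0.8456·B in Cartesian coordinates,
giving P = (0.9212, 0.3886, -0.0217), i.e. latitude -1.25°, longitude 22.87°.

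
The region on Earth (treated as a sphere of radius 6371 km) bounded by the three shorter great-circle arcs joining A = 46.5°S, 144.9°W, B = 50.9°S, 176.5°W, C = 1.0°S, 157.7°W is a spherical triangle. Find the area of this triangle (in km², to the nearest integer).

6570790 km²

Side lengths (central angles): a = 0.9141, b = 0.8178, c = 0.3690 rad; semiperimeter s = 1.0505.
By l'Huilier's theorem, tan(E/4) = √[tan(s/2) tan((s−a)/2) tan((s−b)/2) tan((s−c)/2)], giving spherical excess E = 0.1619 rad.
Area = E·R² = 0.1619 × (6371)² ≈ 6570790 km².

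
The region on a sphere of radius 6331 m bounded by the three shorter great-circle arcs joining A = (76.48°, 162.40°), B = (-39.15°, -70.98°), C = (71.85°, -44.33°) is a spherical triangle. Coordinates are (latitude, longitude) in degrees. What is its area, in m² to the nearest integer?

Side lengths (central angles): a = 1.9650, b = 0.5377, c = 2.3775 rad; semiperimeter s = 2.4401.
By l'Huilier's theorem, tan(E/4) = √[tan(s/2) tan((s−a)/2) tan((s−b)/2) tan((s−c)/2)], giving spherical excess E = 0.6753 rad.
Area = E·R² = 0.6753 × (6331)² ≈ 27065949 m².

27065949 m²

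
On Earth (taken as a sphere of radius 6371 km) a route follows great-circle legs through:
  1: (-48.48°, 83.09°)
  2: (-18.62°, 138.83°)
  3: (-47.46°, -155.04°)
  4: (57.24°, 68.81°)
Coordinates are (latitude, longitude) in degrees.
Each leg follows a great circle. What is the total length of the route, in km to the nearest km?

Leg 1→2: central angle 0.9364 rad, distance 5965.8 km.
Leg 2→3: central angle 1.0535 rad, distance 6711.9 km.
Leg 3→4: central angle 2.6540 rad, distance 16908.5 km.
Total: 5965.8 + 6711.9 + 16908.5 ≈ 29586 km.

29586 km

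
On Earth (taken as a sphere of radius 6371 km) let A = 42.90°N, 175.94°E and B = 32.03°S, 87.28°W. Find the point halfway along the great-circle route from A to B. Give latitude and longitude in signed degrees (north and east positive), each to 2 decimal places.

Central angle δ = 2.0201 rad. Interpolating on the sphere with fraction f = 0.5:
P = [sin((1−f)δ)·A + sin(fδ)·B] / sin δ = 0.9402·A + 0.9402·B in Cartesian coordinates,
giving P = (-0.6492, -0.7474, 0.1414), i.e. latitude 8.13°, longitude -130.98°.

8.13°, -130.98°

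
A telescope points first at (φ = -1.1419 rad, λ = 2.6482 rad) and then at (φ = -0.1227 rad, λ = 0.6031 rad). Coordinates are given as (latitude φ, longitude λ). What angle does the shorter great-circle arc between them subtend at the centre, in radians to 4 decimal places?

1.6481 rad

In radians: φ₁ = -1.1419, φ₂ = -0.1227, Δλ = -117.176° = -2.0451 rad.
Haversine: a = sin²(Δφ/2) + cos φ₁ cos φ₂ sin²(Δλ/2) = 0.2380 + (0.4159)(0.9925)(0.7284) = 0.53860.
Central angle c = 2·arcsin(√a) = 1.64807 rad.
So the angular separation is 1.6481 rad.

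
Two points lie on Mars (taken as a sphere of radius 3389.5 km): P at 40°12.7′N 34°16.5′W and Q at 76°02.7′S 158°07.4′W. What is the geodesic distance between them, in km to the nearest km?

8094 km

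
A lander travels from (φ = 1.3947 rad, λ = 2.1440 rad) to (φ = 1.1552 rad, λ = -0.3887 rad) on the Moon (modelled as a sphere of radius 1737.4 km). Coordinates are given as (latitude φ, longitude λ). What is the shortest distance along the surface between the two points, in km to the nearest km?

988 km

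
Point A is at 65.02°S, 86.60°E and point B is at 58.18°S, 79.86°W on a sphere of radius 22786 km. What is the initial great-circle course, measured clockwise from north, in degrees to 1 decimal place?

With φ₁ = -1.1348, φ₂ = -1.0154, Δλ = -2.9053 rad, the forward-azimuth formula gives
θ = atan2( sin Δλ cos φ₂ , cos φ₁ sin φ₂ − sin φ₁ cos φ₂ cos Δλ ) = atan2(-0.1234, -0.8235) = -171.47°.
Adding 360° brings this into [0°, 360°): 188.5°.

188.5°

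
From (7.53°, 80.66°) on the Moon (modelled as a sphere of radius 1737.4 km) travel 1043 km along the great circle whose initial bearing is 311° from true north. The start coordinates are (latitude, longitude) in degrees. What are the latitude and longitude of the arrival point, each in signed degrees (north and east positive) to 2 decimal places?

Angular distance δ = d/R = 1043/1737.4 = 0.60032 rad; initial bearing θ = 5.4280 rad.
sin φ₂ = sin φ₁ cos δ + cos φ₁ sin δ cos θ = (0.1310)(0.8252) + (0.9914)(0.5649)(0.6561) = 0.4755, so φ₂ = 28.40°.
Δλ = atan2(sin θ sin δ cos φ₁, cos δ − sin φ₁ sin φ₂) = atan2(-0.4227, 0.7628) = -28.990°.
λ₂ = 80.660° − 28.990° = 51.67°.

28.40°, 51.67°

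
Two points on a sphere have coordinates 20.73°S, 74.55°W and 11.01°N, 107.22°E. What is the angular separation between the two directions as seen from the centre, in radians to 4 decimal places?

2.9694 rad

With latitudes φ₁ = -20.730°, φ₂ = 11.010° and longitude difference Δλ = -178.230°:
cos c = sin φ₁ sin φ₂ + cos φ₁ cos φ₂ cos Δλ = (-0.3540)(0.1910) + (0.9353)(0.9816)(-0.9995) = -0.98521,
so c = arccos(-0.98521) = 2.96937 rad.
So the angular separation is 2.9694 rad.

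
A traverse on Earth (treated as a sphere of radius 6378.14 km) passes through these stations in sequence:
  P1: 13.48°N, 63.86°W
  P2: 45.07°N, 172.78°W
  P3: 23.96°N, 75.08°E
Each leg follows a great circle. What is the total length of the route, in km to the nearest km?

Leg P1→P2: central angle 1.6285 rad, distance 10386.7 km.
Leg P2→P3: central angle 1.5265 rad, distance 9736.2 km.
Total: 10386.7 + 9736.2 ≈ 20123 km.

20123 km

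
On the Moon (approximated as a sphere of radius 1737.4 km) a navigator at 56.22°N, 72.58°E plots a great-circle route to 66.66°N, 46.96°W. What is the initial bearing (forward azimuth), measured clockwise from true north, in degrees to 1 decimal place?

332.9°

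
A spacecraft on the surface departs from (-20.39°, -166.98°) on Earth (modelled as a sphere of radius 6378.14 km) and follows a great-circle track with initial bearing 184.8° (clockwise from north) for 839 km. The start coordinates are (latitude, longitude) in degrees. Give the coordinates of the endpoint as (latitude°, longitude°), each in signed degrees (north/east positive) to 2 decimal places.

Angular distance δ = d/R = 839/6378.14 = 0.13154 rad; initial bearing θ = 3.2254 rad.
sin φ₂ = sin φ₁ cos δ + cos φ₁ sin δ cos θ = (-0.3484)(0.9914) + (0.9373)(0.1312)(-0.9965) = -0.4679, so φ₂ = -27.90°.
Δλ = atan2(sin θ sin δ cos φ₁, cos δ − sin φ₁ sin φ₂) = atan2(-0.0103, 0.8283) = -0.712°.
λ₂ = -166.980° − 0.712° = -167.69°.

-27.90°, -167.69°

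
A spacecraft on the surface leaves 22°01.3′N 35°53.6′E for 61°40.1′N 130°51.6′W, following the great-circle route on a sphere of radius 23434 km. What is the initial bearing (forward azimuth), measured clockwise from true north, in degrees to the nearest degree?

354°

With φ₁ = 0.3844, φ₂ = 1.0763, Δλ = -2.9104 rad, the forward-azimuth formula gives
θ = atan2( sin Δλ cos φ₂ , cos φ₁ sin φ₂ − sin φ₁ cos φ₂ cos Δλ ) = atan2(-0.1087, 0.9892) = -6.27°.
Adding 360° brings this into [0°, 360°): 354°.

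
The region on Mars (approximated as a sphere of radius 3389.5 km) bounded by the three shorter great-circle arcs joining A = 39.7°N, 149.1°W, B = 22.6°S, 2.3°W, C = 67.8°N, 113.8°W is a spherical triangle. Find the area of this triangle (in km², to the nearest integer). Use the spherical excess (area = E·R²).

9335968 km²

Side lengths (central angles): a = 2.0756, b = 0.5941, c = 2.5678 rad; semiperimeter s = 2.6187.
By l'Huilier's theorem, tan(E/4) = √[tan(s/2) tan((s−a)/2) tan((s−b)/2) tan((s−c)/2)], giving spherical excess E = 0.8126 rad.
Area = E·R² = 0.8126 × (3389.5)² ≈ 9335968 km².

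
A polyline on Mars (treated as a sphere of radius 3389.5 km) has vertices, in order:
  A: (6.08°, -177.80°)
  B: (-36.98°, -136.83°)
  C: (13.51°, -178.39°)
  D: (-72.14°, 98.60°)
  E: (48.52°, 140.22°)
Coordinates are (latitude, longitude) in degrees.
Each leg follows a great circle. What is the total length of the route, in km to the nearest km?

20486 km

Leg A→B: central angle 1.0050 rad, distance 3406.5 km.
Leg B→C: central angle 1.1144 rad, distance 3777.4 km.
Leg C→D: central angle 1.7580 rad, distance 5958.6 km.
Leg D→E: central angle 2.1667 rad, distance 7343.9 km.
Total: 3406.5 + 3777.4 + 5958.6 + 7343.9 ≈ 20486 km.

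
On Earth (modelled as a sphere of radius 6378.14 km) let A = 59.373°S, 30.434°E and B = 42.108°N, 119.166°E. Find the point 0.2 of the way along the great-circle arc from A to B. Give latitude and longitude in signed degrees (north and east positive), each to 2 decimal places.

Central angle δ = 2.1756 rad. Interpolating on the sphere with fraction f = 0.2:
P = [sin((1−f)δ)·A + sin(fδ)·B] / sin δ = 1.1982·A + 0.5124·B in Cartesian coordinates,
giving P = (0.3410, 0.6412, -0.6875), i.e. latitude -43.43°, longitude 61.99°.

-43.43°, 61.99°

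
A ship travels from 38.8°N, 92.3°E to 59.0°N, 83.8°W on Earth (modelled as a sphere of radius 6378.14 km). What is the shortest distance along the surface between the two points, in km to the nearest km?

9144 km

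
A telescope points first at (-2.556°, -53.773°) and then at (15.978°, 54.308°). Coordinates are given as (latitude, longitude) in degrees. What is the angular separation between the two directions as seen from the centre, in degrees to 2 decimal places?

108.08°

With latitudes φ₁ = -2.556°, φ₂ = 15.978° and longitude difference Δλ = 108.081°:
cos c = sin φ₁ sin φ₂ + cos φ₁ cos φ₂ cos Δλ = (-0.0446)(0.2753) + (0.9990)(0.9614)(-0.3104) = -0.31035,
so c = arccos(-0.31035) = 1.88636 rad.
So the angular separation is 108.08°.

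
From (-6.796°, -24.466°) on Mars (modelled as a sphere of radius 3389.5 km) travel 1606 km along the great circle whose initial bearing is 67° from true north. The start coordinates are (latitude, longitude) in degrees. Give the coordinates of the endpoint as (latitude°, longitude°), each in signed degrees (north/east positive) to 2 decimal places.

4.11°, 0.44°

Angular distance δ = d/R = 1606/3389.5 = 0.47382 rad; initial bearing θ = 1.1694 rad.
sin φ₂ = sin φ₁ cos δ + cos φ₁ sin δ cos θ = (-0.1183)(0.8898) + (0.9930)(0.4563)(0.3907) = 0.0717, so φ₂ = 4.11°.
Δλ = atan2(sin θ sin δ cos φ₁, cos δ − sin φ₁ sin φ₂) = atan2(0.4171, 0.8983) = 24.904°.
λ₂ = -24.466° + 24.904° = 0.44°.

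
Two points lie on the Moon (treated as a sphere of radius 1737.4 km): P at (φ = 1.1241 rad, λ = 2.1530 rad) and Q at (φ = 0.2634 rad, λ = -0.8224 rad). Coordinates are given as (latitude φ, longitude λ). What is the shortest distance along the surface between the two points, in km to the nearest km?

Let φ₁ = 1.1241 rad, φ₂ = 0.2634 rad, and Δλ = -2.9754 rad.
cos c = sin φ₁ sin φ₂ + cos φ₁ cos φ₂ cos Δλ = (0.9019)(0.2604) + (0.4320)(0.9655)(-0.9862) = -0.17652,
so c = arccos(-0.17652) = 1.74825 rad.
Distance = R·c = 1737.4 × 1.7483 ≈ 3037 km.

3037 km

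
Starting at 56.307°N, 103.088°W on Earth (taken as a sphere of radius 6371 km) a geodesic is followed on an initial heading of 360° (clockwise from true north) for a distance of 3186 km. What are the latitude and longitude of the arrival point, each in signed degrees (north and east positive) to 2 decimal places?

84.96°, -103.09°

Angular distance δ = d/R = 3186/6371 = 0.50008 rad; initial bearing θ = 6.2832 rad.
sin φ₂ = sin φ₁ cos δ + cos φ₁ sin δ cos θ = (0.8320)(0.8775) + (0.5547)(0.4795)(1.0000) = 0.9961, so φ₂ = 84.96°.
Δλ = atan2(sin θ sin δ cos φ₁, cos δ − sin φ₁ sin φ₂) = atan2(-0.0000, 0.0487) = -0.000°.
λ₂ = -103.088° − 0.000° = -103.09°.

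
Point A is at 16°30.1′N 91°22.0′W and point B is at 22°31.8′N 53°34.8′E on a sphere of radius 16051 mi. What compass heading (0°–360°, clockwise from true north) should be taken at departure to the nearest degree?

With φ₁ = 0.2880, φ₂ = 0.3932, Δλ = 2.5298 rad, the forward-azimuth formula gives
θ = atan2( sin Δλ cos φ₂ , cos φ₁ sin φ₂ − sin φ₁ cos φ₂ cos Δλ ) = atan2(0.5305, 0.5822) = 42.34°.
So the initial bearing is 42°.

42°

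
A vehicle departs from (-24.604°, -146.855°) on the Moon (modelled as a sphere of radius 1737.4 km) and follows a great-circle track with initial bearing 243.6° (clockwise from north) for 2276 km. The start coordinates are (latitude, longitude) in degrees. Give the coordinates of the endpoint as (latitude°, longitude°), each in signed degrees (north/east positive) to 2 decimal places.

Angular distance δ = d/R = 2276/1737.4 = 1.31000 rad; initial bearing θ = 4.2516 rad.
sin φ₂ = sin φ₁ cos δ + cos φ₁ sin δ cos θ = (-0.4163)(0.2578) + (0.9092)(0.9662)(-0.4446) = -0.4979, so φ₂ = -29.86°.
Δλ = atan2(sin θ sin δ cos φ₁, cos δ − sin φ₁ sin φ₂) = atan2(-0.7868, 0.0505) = -86.326°.
λ₂ = -146.855° − 86.326° = -233.18° → 126.82° after wrapping to (−180°, 180°].

-29.86°, 126.82°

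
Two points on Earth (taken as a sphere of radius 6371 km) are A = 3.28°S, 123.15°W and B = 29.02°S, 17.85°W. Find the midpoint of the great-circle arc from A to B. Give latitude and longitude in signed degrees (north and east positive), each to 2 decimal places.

The central angle between A and B is δ = 1.7748 rad.
With f = 0.5, the slerp weights are sin((1−f)δ)/sin δ = 0.7919 and sin(fδ)/sin δ = 0.7919.
Weighted sum of the unit vectors: (0.7919)·(-0.5459,-0.8359,-0.0572) + (0.7919)·(0.8324,-0.2680,-0.4851) = (0.2268, -0.8741, -0.4295).
Converting back: φ = atan2(z, √(x²+y²)) = -25.43°, λ = atan2(y, x) = -75.45°.

-25.43°, -75.45°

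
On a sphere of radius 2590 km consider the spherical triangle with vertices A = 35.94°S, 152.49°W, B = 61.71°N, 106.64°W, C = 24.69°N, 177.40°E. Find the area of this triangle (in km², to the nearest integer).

Side lengths (central angles): a = 1.0789, b = 1.1689, c = 1.8230 rad; semiperimeter s = 2.0354.
By l'Huilier's theorem, tan(E/4) = √[tan(s/2) tan((s−a)/2) tan((s−b)/2) tan((s−c)/2)], giving spherical excess E = 0.8029 rad.
Area = E·R² = 0.8029 × (2590)² ≈ 5386207 km².

5386207 km²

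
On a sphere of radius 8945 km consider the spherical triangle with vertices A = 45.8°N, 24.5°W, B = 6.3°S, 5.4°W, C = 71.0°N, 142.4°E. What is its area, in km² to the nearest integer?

32757527 km²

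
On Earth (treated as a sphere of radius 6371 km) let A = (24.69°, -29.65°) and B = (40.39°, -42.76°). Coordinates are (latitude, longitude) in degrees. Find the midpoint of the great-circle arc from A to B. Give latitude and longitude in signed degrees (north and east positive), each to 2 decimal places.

32.71°, -35.63°

The central angle between A and B is δ = 0.3343 rad.
With f = 0.5, the slerp weights are sin((1−f)δ)/sin δ = 0.5071 and sin(fδ)/sin δ = 0.5071.
Weighted sum of the unit vectors: (0.5071)·(0.7896,-0.4495,0.4177) + (0.5071)·(0.5592,-0.5171,0.6480) = (0.6839, -0.4901, 0.5404).
Converting back: φ = atan2(z, √(x²+y²)) = 32.71°, λ = atan2(y, x) = -35.63°.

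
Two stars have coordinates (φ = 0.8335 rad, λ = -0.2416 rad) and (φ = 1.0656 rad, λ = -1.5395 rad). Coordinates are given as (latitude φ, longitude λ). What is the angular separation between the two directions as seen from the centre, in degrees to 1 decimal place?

42.6°

Let φ₁ = 0.8335 rad, φ₂ = 1.0656 rad, and Δλ = -1.2979 rad.
Haversine: a = sin²(Δφ/2) + cos φ₁ cos φ₂ sin²(Δλ/2) = 0.0134 + (0.6723)(0.4840)(0.3652) = 0.13225.
Central angle c = 2·arcsin(√a) = 0.74438 rad.
So the angular separation is 42.6°.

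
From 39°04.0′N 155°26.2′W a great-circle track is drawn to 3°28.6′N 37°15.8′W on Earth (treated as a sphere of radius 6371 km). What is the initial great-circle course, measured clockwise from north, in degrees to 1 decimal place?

68.6°

With φ₁ = 0.6818, φ₂ = 0.0607, Δλ = 2.0625 rad, the forward-azimuth formula gives
θ = atan2( sin Δλ cos φ₂ , cos φ₁ sin φ₂ − sin φ₁ cos φ₂ cos Δλ ) = atan2(0.8799, 0.3441) = 68.64°.
So the initial bearing is 68.6°.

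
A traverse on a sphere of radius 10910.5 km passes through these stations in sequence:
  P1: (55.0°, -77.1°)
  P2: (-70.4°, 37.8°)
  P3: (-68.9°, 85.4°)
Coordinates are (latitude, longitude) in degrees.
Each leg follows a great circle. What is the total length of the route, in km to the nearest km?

Leg P1→P2: central angle 2.5919 rad, distance 28279.2 km.
Leg P2→P3: central angle 0.2826 rad, distance 3083.6 km.
Total: 28279.2 + 3083.6 ≈ 31363 km.

31363 km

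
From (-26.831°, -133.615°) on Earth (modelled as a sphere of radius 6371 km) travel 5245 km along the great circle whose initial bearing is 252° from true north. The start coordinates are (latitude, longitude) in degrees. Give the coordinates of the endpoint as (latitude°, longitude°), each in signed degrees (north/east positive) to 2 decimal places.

Angular distance δ = d/R = 5245/6371 = 0.82326 rad; initial bearing θ = 4.3982 rad.
sin φ₂ = sin φ₁ cos δ + cos φ₁ sin δ cos θ = (-0.4514)(0.6798) + (0.8923)(0.7334)(-0.3090) = -0.5091, so φ₂ = -30.60°.
Δλ = atan2(sin θ sin δ cos φ₁, cos δ − sin φ₁ sin φ₂) = atan2(-0.6224, 0.4501) = -54.129°.
λ₂ = -133.615° − 54.129° = -187.74° → 172.26° after wrapping to (−180°, 180°].

-30.60°, 172.26°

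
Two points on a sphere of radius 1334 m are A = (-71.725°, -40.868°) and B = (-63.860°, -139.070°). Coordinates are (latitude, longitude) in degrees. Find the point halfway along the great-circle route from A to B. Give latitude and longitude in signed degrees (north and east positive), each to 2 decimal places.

The central angle between A and B is δ = 0.5868 rad.
With f = 0.5, the slerp weights are sin((1−f)δ)/sin δ = 0.5223 and sin(fδ)/sin δ = 0.5223.
Weighted sum of the unit vectors: (0.5223)·(0.2371,-0.2052,-0.9496) + (0.5223)·(-0.3329,-0.2886,-0.8977) = (-0.0500, -0.2579, -0.9649).
Converting back: φ = atan2(z, √(x²+y²)) = -74.77°, λ = atan2(y, x) = -100.97°.

-74.77°, -100.97°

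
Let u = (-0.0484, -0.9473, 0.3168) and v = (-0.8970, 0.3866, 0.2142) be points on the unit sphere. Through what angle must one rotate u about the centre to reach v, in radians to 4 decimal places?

1.8286 rad

u·v = -0.2550; |u| = 1.0000, |v| = 1.0000.
cos θ = (u·v)/(|u||v|) = -0.2549, so θ = 1.8286 rad.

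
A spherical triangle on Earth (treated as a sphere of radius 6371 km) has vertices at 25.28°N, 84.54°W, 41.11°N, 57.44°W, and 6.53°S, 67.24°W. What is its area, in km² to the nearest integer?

6399258 km²

Side lengths (central angles): a = 0.8462, b = 0.6281, c = 0.4794 rad; semiperimeter s = 0.9768.
By l'Huilier's theorem, tan(E/4) = √[tan(s/2) tan((s−a)/2) tan((s−b)/2) tan((s−c)/2)], giving spherical excess E = 0.1577 rad.
Area = E·R² = 0.1577 × (6371)² ≈ 6399258 km².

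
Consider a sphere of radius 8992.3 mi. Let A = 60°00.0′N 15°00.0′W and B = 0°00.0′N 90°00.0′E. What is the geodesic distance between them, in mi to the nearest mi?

15292 mi

With latitudes φ₁ = 60.000°, φ₂ = 0.000° and longitude difference Δλ = 105.000°:
cos c = sin φ₁ sin φ₂ + cos φ₁ cos φ₂ cos Δλ = (0.8660)(0.0000) + (0.5000)(1.0000)(-0.2588) = -0.12941,
so c = arccos(-0.12941) = 1.70057 rad.
Distance = R·c = 8992.3 × 1.7006 ≈ 15292 mi.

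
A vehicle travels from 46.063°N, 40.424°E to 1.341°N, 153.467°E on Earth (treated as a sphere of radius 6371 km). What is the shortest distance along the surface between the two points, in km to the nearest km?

11648 km

Let φ₁ = 0.8040 rad, φ₂ = 0.0234 rad, and Δλ = 1.9730 rad.
Haversine: a = sin²(Δφ/2) + cos φ₁ cos φ₂ sin²(Δλ/2) = 0.1447 + (0.6939)(0.9997)(0.6957) = 0.62733.
Central angle c = 2·arcsin(√a) = 1.82830 rad.
Distance = R·c = 6371 × 1.8283 ≈ 11648 km.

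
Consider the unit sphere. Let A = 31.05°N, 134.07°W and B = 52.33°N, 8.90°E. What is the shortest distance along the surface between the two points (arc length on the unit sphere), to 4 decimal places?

1.5805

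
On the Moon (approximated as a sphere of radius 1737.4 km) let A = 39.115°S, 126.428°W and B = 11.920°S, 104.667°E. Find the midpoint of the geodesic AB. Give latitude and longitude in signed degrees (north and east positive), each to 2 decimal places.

-47.09°, 155.54°

Central angle δ = 1.9246 rad. Interpolating on the sphere with fraction f = 0.5:
P = [sin((1−f)δ)·A + sin(fδ)·B] / sin δ = 0.8747·A + 0.8747·B in Cartesian coordinates,
giving P = (-0.6197, 0.2819, -0.7325), i.e. latitude -47.09°, longitude 155.54°.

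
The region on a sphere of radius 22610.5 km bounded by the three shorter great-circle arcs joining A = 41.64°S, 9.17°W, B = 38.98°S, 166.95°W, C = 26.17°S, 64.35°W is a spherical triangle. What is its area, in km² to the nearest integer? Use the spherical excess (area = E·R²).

Side lengths (central angles): a = 1.4452, b = 0.8284, c = 1.6909 rad; semiperimeter s = 1.9823.
By l'Huilier's theorem, tan(E/4) = √[tan(s/2) tan((s−a)/2) tan((s−b)/2) tan((s−c)/2)], giving spherical excess E = 0.7909 rad.
Area = E·R² = 0.7909 × (22610.5)² ≈ 404330640 km².

404330640 km²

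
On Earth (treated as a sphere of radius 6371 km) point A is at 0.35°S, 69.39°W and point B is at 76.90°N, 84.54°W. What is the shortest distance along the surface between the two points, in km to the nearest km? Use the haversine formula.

Let φ₁ = -0.0061 rad, φ₂ = 1.3422 rad, and Δλ = -0.2644 rad.
Haversine: a = sin²(Δφ/2) + cos φ₁ cos φ₂ sin²(Δλ/2) = 0.3897 + (1.0000)(0.2267)(0.0174) = 0.39359.
Central angle c = 2·arcsin(√a) = 1.35634 rad.
Distance = R·c = 6371 × 1.3563 ≈ 8641 km.

8641 km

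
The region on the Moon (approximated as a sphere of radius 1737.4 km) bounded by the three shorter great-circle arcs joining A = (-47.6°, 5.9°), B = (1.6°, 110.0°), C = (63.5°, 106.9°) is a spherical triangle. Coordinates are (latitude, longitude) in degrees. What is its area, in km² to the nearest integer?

4883661 km²

Side lengths (central angles): a = 1.0811, b = 2.3721, c = 1.7567 rad; semiperimeter s = 2.6050.
By l'Huilier's theorem, tan(E/4) = √[tan(s/2) tan((s−a)/2) tan((s−b)/2) tan((s−c)/2)], giving spherical excess E = 1.6179 rad.
Area = E·R² = 1.6179 × (1737.4)² ≈ 4883661 km².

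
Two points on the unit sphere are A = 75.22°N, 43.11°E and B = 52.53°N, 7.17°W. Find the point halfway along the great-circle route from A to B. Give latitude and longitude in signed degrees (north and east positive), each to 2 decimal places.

The central angle between A and B is δ = 0.5225 rad.
With f = 0.5, the slerp weights are sin((1−f)δ)/sin δ = 0.5176 and sin(fδ)/sin δ = 0.5176.
Weighted sum of the unit vectors: (0.5176)·(0.1862,0.1743,0.9669) + (0.5176)·(0.6036,-0.0759,0.7937) = (0.4088, 0.0509, 0.9112).
Converting back: φ = atan2(z, √(x²+y²)) = 65.67°, λ = atan2(y, x) = 7.10°.

65.67°, 7.10°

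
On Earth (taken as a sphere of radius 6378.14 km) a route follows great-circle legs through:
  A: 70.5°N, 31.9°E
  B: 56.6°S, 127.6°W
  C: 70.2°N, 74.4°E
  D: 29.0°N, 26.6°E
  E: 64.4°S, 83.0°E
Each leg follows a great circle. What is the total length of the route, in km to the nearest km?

Leg A→B: central angle 2.8545 rad, distance 18206.6 km.
Leg B→C: central angle 2.8521 rad, distance 18191.0 km.
Leg C→D: central angle 0.8564 rad, distance 5462.3 km.
Leg D→E: central angle 1.8009 rad, distance 11486.4 km.
Total: 18206.6 + 18191.0 + 5462.3 + 11486.4 ≈ 53346 km.

53346 km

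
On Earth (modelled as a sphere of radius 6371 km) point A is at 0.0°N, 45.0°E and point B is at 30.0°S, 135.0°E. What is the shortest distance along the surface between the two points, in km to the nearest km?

10008 km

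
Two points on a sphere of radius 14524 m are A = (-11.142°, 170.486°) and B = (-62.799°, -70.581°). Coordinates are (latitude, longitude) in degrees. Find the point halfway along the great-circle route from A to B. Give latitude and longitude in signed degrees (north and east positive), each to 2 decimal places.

Central angle δ = 1.6159 rad. Interpolating on the sphere with fraction f = 0.5:
P = [sin((1−f)δ)·A + sin(fδ)·B] / sin δ = 0.7236·A + 0.7236·B in Cartesian coordinates,
giving P = (-0.5902, -0.1946, -0.7834), i.e. latitude -51.57°, longitude -161.75°.

-51.57°, -161.75°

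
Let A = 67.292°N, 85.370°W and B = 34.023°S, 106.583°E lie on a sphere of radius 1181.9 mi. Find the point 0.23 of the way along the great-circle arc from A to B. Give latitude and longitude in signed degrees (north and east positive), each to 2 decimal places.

Central angle δ = 2.5484 rad. Interpolating on the sphere with fraction f = 0.23:
P = [sin((1−f)δ)·A + sin(fδ)·B] / sin δ = 1.6536·A + 0.9895·B in Cartesian coordinates,
giving P = (-0.1825, 0.1498, 0.9717), i.e. latitude 76.34°, longitude 140.63°.

76.34°, 140.63°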